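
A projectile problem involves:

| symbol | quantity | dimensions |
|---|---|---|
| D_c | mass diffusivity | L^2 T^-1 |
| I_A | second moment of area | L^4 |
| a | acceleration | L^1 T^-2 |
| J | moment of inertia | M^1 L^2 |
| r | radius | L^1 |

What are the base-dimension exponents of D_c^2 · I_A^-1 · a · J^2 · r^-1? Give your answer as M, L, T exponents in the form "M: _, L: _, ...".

M: 2, L: 4, T: -4

Collect each base-dimension exponent across the product:
  M: 2·(0) − (0) + (0) + 2·(1) − (0) = 2
  L: 2·(2) − (4) + (1) + 2·(2) − (1) = 4
  T: 2·(-1) − (0) + (-2) + 2·(0) − (0) = -4
So the dimensions are [M² L⁴ T⁻⁴].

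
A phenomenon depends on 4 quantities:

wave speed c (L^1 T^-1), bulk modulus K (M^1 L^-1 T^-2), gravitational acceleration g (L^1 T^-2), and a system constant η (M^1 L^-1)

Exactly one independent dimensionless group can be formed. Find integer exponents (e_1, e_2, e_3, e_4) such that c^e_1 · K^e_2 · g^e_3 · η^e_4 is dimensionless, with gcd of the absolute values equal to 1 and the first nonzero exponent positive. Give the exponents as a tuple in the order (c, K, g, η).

M: e_1·(0) + e_2·(1) + e_3·(0) + e_4·(1) = 0
L: e_1·(1) + e_2·(-1) + e_3·(1) + e_4·(-1) = 0
T: e_1·(-1) + e_2·(-2) + e_3·(-2) + e_4·(0) = 0
Solving this homogeneous linear system for the smallest-integer solution (first nonzero entry positive) gives (2, 1, -2, -1).

(2, 1, -2, -1)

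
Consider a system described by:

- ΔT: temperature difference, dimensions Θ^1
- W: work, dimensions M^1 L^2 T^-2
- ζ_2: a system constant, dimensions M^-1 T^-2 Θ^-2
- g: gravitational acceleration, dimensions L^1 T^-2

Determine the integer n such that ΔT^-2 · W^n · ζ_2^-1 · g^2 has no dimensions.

-1

Balance the M exponent: (1)·n from W, plus −2·(0) − (-1) + 2·(0) = 1 from the rest, must sum to zero.
n + 1 = 0, so n = -1.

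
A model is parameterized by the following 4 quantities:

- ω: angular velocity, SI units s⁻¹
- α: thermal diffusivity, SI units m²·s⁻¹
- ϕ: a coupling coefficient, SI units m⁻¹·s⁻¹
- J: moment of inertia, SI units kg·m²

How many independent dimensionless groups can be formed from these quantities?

1

There are 4 variables and 3 base dimensions (M, L, T).
The dimension matrix has rank 3.
Independent dimensionless groups: 4 − 3 = 1.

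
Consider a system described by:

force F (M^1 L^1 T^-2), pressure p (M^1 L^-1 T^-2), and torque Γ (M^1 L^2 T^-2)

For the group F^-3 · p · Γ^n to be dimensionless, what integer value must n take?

2

Balance the M exponent: (1)·n from Γ, plus −3·(1) + (1) = -2 from the rest, must sum to zero.
n − 2 = 0, so n = 2.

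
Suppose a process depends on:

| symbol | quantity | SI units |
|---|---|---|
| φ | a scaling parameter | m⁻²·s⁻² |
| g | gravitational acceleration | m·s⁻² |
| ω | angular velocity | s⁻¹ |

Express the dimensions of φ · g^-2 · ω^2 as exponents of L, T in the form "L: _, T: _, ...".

L: -4, T: 0

Collect each base-dimension exponent across the product:
  L: (-2) − 2·(1) + 2·(0) = -4
  T: (-2) − 2·(-2) + 2·(-1) = 0
So the dimensions are [L⁻⁴].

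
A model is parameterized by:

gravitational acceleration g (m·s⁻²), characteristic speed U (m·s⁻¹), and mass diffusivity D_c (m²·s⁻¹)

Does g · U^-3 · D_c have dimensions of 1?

yes

Sum the exponent of each base dimension across the product:
  M: [g]_M − 3·[U]_M + [D_c]_M = (0) − 3·(0) + (0) = 0
  L: [g]_L − 3·[U]_L + [D_c]_L = (1) − 3·(1) + (2) = 0
  T: [g]_T − 3·[U]_T + [D_c]_T = (-2) − 3·(-1) + (-1) = 0
All base exponents vanish — dimensionless.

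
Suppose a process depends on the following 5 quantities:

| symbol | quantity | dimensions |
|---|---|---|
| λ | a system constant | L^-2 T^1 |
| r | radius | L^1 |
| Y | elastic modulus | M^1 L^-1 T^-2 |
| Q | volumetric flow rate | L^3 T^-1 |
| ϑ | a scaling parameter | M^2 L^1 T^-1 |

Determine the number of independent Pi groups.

There are 5 variables and 3 base dimensions (M, L, T).
The dimension matrix has rank 3.
Independent dimensionless groups: 5 − 3 = 2.

2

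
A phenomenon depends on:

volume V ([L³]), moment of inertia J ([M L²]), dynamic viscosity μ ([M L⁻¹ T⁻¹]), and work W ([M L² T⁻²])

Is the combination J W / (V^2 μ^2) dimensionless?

yes

Sum the exponent of each base dimension across the product:
  M: −2·[V]_M + [J]_M − 2·[μ]_M + [W]_M = −2·(0) + (1) − 2·(1) + (1) = 0
  L: −2·[V]_L + [J]_L − 2·[μ]_L + [W]_L = −2·(3) + (2) − 2·(-1) + (2) = 0
  T: −2·[V]_T + [J]_T − 2·[μ]_T + [W]_T = −2·(0) + (0) − 2·(-1) + (-2) = 0
  Θ: −2·[V]_Θ + [J]_Θ − 2·[μ]_Θ + [W]_Θ = −2·(0) + (0) − 2·(0) + (0) = 0
All base exponents vanish — dimensionless.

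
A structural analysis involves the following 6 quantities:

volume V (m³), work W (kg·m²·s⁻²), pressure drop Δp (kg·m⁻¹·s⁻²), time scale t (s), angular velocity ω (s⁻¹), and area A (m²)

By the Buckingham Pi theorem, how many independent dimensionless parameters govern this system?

There are 6 variables and 3 base dimensions (M, L, T).
The dimension matrix has rank 3.
Independent dimensionless groups: 6 − 3 = 3.

3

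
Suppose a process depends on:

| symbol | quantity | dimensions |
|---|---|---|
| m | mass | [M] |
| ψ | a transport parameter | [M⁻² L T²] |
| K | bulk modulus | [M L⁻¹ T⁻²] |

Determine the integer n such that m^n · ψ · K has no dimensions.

Balance the M exponent: (1)·n from m, plus (-2) + (1) = -1 from the rest, must sum to zero.
n − 1 = 0, so n = 1.

1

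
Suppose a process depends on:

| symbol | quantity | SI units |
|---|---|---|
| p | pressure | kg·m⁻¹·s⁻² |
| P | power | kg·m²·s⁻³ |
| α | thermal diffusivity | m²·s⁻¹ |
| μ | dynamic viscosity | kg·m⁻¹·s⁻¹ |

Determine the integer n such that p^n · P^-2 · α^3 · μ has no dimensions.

Balance the M exponent: (1)·n from p, plus −2·(1) + 3·(0) + (1) = -1 from the rest, must sum to zero.
n − 1 = 0, so n = 1.

1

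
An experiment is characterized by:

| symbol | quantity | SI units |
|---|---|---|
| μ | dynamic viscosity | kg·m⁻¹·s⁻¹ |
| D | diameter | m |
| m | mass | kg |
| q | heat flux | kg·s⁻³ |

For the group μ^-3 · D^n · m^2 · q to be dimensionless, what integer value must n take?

-3

Balance the L exponent: (1)·n from D, plus −3·(-1) + 2·(0) + (0) = 3 from the rest, must sum to zero.
n + 3 = 0, so n = -3.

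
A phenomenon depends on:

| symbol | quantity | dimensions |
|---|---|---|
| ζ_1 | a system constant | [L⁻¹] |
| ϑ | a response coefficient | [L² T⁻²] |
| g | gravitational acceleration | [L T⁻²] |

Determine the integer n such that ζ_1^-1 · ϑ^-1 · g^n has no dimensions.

Balance the L exponent: (1)·n from g, plus −(-1) − (2) = -1 from the rest, must sum to zero.
n − 1 = 0, so n = 1.

1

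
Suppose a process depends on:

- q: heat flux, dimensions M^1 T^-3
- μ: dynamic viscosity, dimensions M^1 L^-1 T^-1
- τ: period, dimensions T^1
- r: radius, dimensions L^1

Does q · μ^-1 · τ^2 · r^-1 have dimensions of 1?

Sum the exponent of each base dimension across the product:
  M: [q]_M − [μ]_M + 2·[τ]_M − [r]_M = (1) − (1) + 2·(0) − (0) = 0
  L: [q]_L − [μ]_L + 2·[τ]_L − [r]_L = (0) − (-1) + 2·(0) − (1) = 0
  T: [q]_T − [μ]_T + 2·[τ]_T − [r]_T = (-3) − (-1) + 2·(1) − (0) = 0
  N: [q]_N − [μ]_N + 2·[τ]_N − [r]_N = (0) − (0) + 2·(0) − (0) = 0
All base exponents vanish — dimensionless.

yes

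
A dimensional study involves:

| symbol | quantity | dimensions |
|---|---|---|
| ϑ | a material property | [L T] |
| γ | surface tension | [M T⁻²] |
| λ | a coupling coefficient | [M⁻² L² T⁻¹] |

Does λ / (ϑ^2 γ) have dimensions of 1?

Sum the exponent of each base dimension across the product:
  M: −2·[ϑ]_M − [γ]_M + [λ]_M = −2·(0) − (1) + (-2) = -3
  L: −2·[ϑ]_L − [γ]_L + [λ]_L = −2·(1) − (0) + (2) = 0
  T: −2·[ϑ]_T − [γ]_T + [λ]_T = −2·(1) − (-2) + (-1) = -1
Net dimensions [M⁻³ T⁻¹] ≠ [1] — not dimensionless.

no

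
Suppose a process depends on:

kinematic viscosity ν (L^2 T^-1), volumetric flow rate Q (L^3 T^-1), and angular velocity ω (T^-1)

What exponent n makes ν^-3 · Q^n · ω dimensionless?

Balance the L exponent: (3)·n from Q, plus −3·(2) + (0) = -6 from the rest, must sum to zero.
3n − 6 = 0, so n = 2.

2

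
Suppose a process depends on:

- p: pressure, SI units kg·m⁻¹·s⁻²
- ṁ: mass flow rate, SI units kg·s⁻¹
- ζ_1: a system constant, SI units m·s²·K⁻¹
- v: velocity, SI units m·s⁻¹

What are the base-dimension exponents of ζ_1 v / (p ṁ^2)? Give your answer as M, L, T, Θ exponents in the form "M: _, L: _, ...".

M: -3, L: 3, T: 5, Θ: -1

Collect each base-dimension exponent across the product:
  M: −(1) − 2·(1) + (0) + (0) = -3
  L: −(-1) − 2·(0) + (1) + (1) = 3
  T: −(-2) − 2·(-1) + (2) + (-1) = 5
  Θ: −(0) − 2·(0) + (-1) + (0) = -1
So the dimensions are [M⁻³ L³ T⁵ Θ⁻¹].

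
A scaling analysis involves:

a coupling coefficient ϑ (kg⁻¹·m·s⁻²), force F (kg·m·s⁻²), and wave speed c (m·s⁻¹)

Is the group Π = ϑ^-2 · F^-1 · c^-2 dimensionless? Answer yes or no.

no

Sum the exponent of each base dimension across the product:
  M: −2·[ϑ]_M − [F]_M − 2·[c]_M = −2·(-1) − (1) − 2·(0) = 1
  L: −2·[ϑ]_L − [F]_L − 2·[c]_L = −2·(1) − (1) − 2·(1) = -5
  T: −2·[ϑ]_T − [F]_T − 2·[c]_T = −2·(-2) − (-2) − 2·(-1) = 8
Net dimensions [M L⁻⁵ T⁸] ≠ [1] — not dimensionless.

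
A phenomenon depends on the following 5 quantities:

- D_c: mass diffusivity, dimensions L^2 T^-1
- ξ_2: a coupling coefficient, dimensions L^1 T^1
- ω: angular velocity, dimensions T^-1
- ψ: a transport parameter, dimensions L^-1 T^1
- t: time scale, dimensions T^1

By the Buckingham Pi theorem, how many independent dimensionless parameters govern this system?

3

There are 5 variables and 2 base dimensions (L, T).
The dimension matrix has rank 2.
Independent dimensionless groups: 5 − 2 = 3.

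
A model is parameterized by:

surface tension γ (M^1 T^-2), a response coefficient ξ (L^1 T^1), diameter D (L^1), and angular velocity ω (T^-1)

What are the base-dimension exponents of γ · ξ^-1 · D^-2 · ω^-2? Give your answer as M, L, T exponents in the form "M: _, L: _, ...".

Collect each base-dimension exponent across the product:
  M: (1) − (0) − 2·(0) − 2·(0) = 1
  L: (0) − (1) − 2·(1) − 2·(0) = -3
  T: (-2) − (1) − 2·(0) − 2·(-1) = -1
So the dimensions are [M L⁻³ T⁻¹].

M: 1, L: -3, T: -1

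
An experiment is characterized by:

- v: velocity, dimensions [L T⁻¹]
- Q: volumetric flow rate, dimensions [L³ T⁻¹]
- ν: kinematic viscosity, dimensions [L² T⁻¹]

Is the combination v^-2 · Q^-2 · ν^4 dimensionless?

yes

Sum the exponent of each base dimension across the product:
  M: −2·[v]_M − 2·[Q]_M + 4·[ν]_M = −2·(0) − 2·(0) + 4·(0) = 0
  L: −2·[v]_L − 2·[Q]_L + 4·[ν]_L = −2·(1) − 2·(3) + 4·(2) = 0
  T: −2·[v]_T − 2·[Q]_T + 4·[ν]_T = −2·(-1) − 2·(-1) + 4·(-1) = 0
All base exponents vanish — dimensionless.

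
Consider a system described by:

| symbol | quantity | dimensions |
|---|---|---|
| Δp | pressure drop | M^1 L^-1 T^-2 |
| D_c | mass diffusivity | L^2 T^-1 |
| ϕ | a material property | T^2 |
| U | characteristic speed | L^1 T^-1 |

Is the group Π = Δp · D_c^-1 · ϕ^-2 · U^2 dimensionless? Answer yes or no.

no

Sum the exponent of each base dimension across the product:
  M: [Δp]_M − [D_c]_M − 2·[ϕ]_M + 2·[U]_M = (1) − (0) − 2·(0) + 2·(0) = 1
  L: [Δp]_L − [D_c]_L − 2·[ϕ]_L + 2·[U]_L = (-1) − (2) − 2·(0) + 2·(1) = -1
  T: [Δp]_T − [D_c]_T − 2·[ϕ]_T + 2·[U]_T = (-2) − (-1) − 2·(2) + 2·(-1) = -7
Net dimensions [M L⁻¹ T⁻⁷] ≠ [1] — not dimensionless.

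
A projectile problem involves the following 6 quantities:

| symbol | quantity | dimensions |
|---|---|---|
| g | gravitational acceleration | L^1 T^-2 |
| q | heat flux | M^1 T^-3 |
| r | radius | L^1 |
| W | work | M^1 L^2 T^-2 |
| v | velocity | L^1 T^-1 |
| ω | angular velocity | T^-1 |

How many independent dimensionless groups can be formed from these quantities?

3

There are 6 variables and 3 base dimensions (M, L, T).
The dimension matrix has rank 3.
Independent dimensionless groups: 6 − 3 = 3.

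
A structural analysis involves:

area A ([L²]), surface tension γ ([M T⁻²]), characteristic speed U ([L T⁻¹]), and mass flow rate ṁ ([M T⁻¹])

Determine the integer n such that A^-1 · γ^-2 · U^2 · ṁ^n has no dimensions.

2

Balance the M exponent: (1)·n from ṁ, plus −(0) − 2·(1) + 2·(0) = -2 from the rest, must sum to zero.
n − 2 = 0, so n = 2.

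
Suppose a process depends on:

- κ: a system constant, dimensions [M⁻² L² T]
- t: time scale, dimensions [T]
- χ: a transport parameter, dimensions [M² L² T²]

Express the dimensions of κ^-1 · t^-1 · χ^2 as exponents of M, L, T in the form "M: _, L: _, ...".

M: 6, L: 2, T: 2

Collect each base-dimension exponent across the product:
  M: −(-2) − (0) + 2·(2) = 6
  L: −(2) − (0) + 2·(2) = 2
  T: −(1) − (1) + 2·(2) = 2
So the dimensions are [M⁶ L² T²].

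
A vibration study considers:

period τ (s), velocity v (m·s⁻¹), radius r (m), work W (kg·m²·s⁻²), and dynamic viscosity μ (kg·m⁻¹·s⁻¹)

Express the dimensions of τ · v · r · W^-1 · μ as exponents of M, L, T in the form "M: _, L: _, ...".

M: 0, L: -1, T: 1

Collect each base-dimension exponent across the product:
  M: (0) + (0) + (0) − (1) + (1) = 0
  L: (0) + (1) + (1) − (2) + (-1) = -1
  T: (1) + (-1) + (0) − (-2) + (-1) = 1
So the dimensions are [L⁻¹ T].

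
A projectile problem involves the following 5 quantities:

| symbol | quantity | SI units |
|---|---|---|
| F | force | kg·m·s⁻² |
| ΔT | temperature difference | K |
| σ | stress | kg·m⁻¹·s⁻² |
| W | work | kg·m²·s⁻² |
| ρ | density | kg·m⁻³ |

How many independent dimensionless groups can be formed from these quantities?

1

There are 5 variables and 4 base dimensions (M, L, T, Θ).
The dimension matrix has rank 4.
Independent dimensionless groups: 5 − 4 = 1.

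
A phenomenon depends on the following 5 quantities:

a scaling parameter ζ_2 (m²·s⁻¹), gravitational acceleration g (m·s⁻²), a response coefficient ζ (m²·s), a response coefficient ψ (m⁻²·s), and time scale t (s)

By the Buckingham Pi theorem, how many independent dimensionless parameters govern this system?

There are 5 variables and 2 base dimensions (L, T).
The dimension matrix has rank 2.
Independent dimensionless groups: 5 − 2 = 3.

3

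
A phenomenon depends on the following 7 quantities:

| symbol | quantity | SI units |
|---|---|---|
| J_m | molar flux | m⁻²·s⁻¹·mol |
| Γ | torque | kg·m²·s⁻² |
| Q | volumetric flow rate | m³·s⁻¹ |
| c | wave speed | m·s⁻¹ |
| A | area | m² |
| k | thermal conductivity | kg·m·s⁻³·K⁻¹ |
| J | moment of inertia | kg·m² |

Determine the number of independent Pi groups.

2

There are 7 variables and 5 base dimensions (M, L, T, Θ, N).
The dimension matrix has rank 5.
Independent dimensionless groups: 7 − 5 = 2.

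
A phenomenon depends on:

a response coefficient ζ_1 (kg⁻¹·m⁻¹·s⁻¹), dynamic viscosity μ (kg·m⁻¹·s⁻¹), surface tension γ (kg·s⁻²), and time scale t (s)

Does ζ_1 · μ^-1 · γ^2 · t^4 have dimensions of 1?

yes

Sum the exponent of each base dimension across the product:
  M: [ζ_1]_M − [μ]_M + 2·[γ]_M + 4·[t]_M = (-1) − (1) + 2·(1) + 4·(0) = 0
  L: [ζ_1]_L − [μ]_L + 2·[γ]_L + 4·[t]_L = (-1) − (-1) + 2·(0) + 4·(0) = 0
  T: [ζ_1]_T − [μ]_T + 2·[γ]_T + 4·[t]_T = (-1) − (-1) + 2·(-2) + 4·(1) = 0
All base exponents vanish — dimensionless.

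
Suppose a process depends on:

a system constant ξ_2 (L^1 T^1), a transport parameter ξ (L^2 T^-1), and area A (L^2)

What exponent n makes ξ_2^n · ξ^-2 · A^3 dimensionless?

-2

Balance the L exponent: (1)·n from ξ_2, plus −2·(2) + 3·(2) = 2 from the rest, must sum to zero.
n + 2 = 0, so n = -2.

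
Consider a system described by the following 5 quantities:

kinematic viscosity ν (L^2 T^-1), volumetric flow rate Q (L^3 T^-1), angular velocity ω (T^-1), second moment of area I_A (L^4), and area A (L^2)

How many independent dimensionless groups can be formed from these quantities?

There are 5 variables and 2 base dimensions (L, T).
The dimension matrix has rank 2.
Independent dimensionless groups: 5 − 2 = 3.

3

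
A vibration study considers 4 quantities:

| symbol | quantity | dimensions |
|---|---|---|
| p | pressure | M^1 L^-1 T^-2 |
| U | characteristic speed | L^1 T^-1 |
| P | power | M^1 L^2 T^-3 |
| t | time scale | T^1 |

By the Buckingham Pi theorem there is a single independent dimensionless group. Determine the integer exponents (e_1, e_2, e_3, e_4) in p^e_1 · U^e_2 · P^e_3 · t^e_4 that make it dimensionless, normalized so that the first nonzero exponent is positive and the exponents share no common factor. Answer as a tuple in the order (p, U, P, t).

M: e_1·(1) + e_2·(0) + e_3·(1) + e_4·(0) = 0
L: e_1·(-1) + e_2·(1) + e_3·(2) + e_4·(0) = 0
T: e_1·(-2) + e_2·(-1) + e_3·(-3) + e_4·(1) = 0
Solving this homogeneous linear system for the smallest-integer solution (first nonzero entry positive) gives (1, 3, -1, 2).

(1, 3, -1, 2)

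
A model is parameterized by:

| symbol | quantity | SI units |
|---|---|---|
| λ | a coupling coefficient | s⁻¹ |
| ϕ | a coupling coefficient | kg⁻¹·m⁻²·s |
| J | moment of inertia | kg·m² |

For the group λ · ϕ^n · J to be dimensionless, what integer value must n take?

Balance the M exponent: (-1)·n from ϕ, plus (0) + (1) = 1 from the rest, must sum to zero.
−n + 1 = 0, so n = 1.

1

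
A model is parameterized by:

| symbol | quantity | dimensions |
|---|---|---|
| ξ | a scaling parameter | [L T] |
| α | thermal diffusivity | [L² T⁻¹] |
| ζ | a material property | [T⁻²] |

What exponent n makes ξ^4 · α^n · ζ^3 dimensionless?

Balance the L exponent: (2)·n from α, plus 4·(1) + 3·(0) = 4 from the rest, must sum to zero.
2n + 4 = 0, so n = -2.

-2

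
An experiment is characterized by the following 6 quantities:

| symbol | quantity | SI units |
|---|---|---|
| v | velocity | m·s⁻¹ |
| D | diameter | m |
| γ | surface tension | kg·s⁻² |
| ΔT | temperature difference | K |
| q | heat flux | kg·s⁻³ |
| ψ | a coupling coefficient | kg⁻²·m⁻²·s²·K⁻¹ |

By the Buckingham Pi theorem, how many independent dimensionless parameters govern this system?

There are 6 variables and 4 base dimensions (M, L, T, Θ).
The dimension matrix has rank 4.
Independent dimensionless groups: 6 − 4 = 2.

2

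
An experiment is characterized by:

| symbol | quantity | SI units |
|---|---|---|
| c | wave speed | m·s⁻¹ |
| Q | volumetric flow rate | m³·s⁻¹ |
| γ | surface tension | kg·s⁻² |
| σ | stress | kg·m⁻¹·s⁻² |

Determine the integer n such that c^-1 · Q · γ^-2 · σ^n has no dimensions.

Balance the M exponent: (1)·n from σ, plus −(0) + (0) − 2·(1) = -2 from the rest, must sum to zero.
n − 2 = 0, so n = 2.

2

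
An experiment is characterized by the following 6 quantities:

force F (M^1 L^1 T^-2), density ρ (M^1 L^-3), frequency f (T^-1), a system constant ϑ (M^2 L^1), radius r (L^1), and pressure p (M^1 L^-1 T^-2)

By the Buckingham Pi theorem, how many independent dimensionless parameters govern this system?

3

There are 6 variables and 3 base dimensions (M, L, T).
The dimension matrix has rank 3.
Independent dimensionless groups: 6 − 3 = 3.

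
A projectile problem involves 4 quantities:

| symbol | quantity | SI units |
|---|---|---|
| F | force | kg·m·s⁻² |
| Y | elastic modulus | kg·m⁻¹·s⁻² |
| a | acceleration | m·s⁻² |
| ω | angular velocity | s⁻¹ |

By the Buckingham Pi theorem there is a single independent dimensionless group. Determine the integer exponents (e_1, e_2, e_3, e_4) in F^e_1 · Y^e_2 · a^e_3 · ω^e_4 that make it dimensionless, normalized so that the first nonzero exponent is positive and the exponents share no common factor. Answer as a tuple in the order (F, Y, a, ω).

(1, -1, -2, 4)

M: e_1·(1) + e_2·(1) + e_3·(0) + e_4·(0) = 0
L: e_1·(1) + e_2·(-1) + e_3·(1) + e_4·(0) = 0
T: e_1·(-2) + e_2·(-2) + e_3·(-2) + e_4·(-1) = 0
Solving this homogeneous linear system for the smallest-integer solution (first nonzero entry positive) gives (1, -1, -2, 4).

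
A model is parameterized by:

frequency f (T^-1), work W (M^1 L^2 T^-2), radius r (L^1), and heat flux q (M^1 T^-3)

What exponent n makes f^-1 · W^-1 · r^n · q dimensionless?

Balance the L exponent: (1)·n from r, plus −(0) − (2) + (0) = -2 from the rest, must sum to zero.
n − 2 = 0, so n = 2.

2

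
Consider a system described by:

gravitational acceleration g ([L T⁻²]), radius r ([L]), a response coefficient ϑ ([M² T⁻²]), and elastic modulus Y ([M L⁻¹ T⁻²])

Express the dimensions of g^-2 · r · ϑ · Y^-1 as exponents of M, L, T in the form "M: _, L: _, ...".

M: 1, L: 0, T: 4

Collect each base-dimension exponent across the product:
  M: −2·(0) + (0) + (2) − (1) = 1
  L: −2·(1) + (1) + (0) − (-1) = 0
  T: −2·(-2) + (0) + (-2) − (-2) = 4
So the dimensions are [M T⁴].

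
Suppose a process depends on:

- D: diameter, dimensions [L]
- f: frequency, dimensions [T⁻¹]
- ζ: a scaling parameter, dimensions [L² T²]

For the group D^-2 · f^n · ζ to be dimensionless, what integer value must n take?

2

Balance the T exponent: (-1)·n from f, plus −2·(0) + (2) = 2 from the rest, must sum to zero.
−n + 2 = 0, so n = 2.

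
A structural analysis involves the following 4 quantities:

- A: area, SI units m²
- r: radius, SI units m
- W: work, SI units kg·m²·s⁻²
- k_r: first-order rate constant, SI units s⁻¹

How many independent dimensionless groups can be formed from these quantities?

There are 4 variables and 3 base dimensions (M, L, T).
The dimension matrix has rank 3.
Independent dimensionless groups: 4 − 3 = 1.

1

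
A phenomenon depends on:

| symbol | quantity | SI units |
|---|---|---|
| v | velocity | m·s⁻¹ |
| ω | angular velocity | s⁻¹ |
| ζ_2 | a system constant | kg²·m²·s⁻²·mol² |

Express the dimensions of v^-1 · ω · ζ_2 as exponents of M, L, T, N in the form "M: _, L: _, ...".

Collect each base-dimension exponent across the product:
  M: −(0) + (0) + (2) = 2
  L: −(1) + (0) + (2) = 1
  T: −(-1) + (-1) + (-2) = -2
  N: −(0) + (0) + (2) = 2
So the dimensions are [M² L T⁻² N²].

M: 2, L: 1, T: -2, N: 2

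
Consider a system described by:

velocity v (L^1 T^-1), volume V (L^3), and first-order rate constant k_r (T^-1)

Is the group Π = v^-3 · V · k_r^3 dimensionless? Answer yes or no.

Sum the exponent of each base dimension across the product:
  L: −3·[v]_L + [V]_L + 3·[k_r]_L = −3·(1) + (3) + 3·(0) = 0
  T: −3·[v]_T + [V]_T + 3·[k_r]_T = −3·(-1) + (0) + 3·(-1) = 0
All base exponents vanish — dimensionless.

yes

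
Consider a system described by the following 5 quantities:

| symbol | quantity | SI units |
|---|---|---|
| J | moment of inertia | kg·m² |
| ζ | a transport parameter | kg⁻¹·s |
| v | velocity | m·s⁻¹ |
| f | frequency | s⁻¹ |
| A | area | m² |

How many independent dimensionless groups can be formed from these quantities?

2

There are 5 variables and 3 base dimensions (M, L, T).
The dimension matrix has rank 3.
Independent dimensionless groups: 5 − 3 = 2.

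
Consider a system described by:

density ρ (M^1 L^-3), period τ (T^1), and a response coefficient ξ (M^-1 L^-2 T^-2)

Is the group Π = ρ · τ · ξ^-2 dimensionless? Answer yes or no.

Sum the exponent of each base dimension across the product:
  M: [ρ]_M + [τ]_M − 2·[ξ]_M = (1) + (0) − 2·(-1) = 3
  L: [ρ]_L + [τ]_L − 2·[ξ]_L = (-3) + (0) − 2·(-2) = 1
  T: [ρ]_T + [τ]_T − 2·[ξ]_T = (0) + (1) − 2·(-2) = 5
Net dimensions [M³ L T⁵] ≠ [1] — not dimensionless.

no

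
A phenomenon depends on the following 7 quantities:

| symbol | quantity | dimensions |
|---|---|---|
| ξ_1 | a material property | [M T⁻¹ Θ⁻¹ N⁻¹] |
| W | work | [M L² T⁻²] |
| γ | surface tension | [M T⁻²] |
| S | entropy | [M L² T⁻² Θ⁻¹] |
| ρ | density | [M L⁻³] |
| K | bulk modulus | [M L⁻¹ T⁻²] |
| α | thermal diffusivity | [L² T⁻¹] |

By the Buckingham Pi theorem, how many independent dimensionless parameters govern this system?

2

There are 7 variables and 5 base dimensions (M, L, T, Θ, N).
The dimension matrix has rank 5.
Independent dimensionless groups: 7 − 5 = 2.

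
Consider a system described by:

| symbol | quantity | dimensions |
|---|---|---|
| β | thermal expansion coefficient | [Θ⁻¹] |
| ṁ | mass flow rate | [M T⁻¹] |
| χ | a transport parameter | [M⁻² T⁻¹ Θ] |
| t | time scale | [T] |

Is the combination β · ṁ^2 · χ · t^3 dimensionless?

Sum the exponent of each base dimension across the product:
  M: [β]_M + 2·[ṁ]_M + [χ]_M + 3·[t]_M = (0) + 2·(1) + (-2) + 3·(0) = 0
  L: [β]_L + 2·[ṁ]_L + [χ]_L + 3·[t]_L = (0) + 2·(0) + (0) + 3·(0) = 0
  T: [β]_T + 2·[ṁ]_T + [χ]_T + 3·[t]_T = (0) + 2·(-1) + (-1) + 3·(1) = 0
  Θ: [β]_Θ + 2·[ṁ]_Θ + [χ]_Θ + 3·[t]_Θ = (-1) + 2·(0) + (1) + 3·(0) = 0
All base exponents vanish — dimensionless.

yes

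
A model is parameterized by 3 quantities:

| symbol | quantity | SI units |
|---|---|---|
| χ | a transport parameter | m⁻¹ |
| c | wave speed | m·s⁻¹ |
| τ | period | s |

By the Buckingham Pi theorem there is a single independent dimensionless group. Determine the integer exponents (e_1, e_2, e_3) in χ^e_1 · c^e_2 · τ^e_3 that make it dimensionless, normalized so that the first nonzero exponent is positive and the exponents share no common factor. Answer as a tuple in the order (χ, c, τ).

(1, 1, 1)

L: e_1·(-1) + e_2·(1) + e_3·(0) = 0
T: e_1·(0) + e_2·(-1) + e_3·(1) = 0
Solving this homogeneous linear system for the smallest-integer solution (first nonzero entry positive) gives (1, 1, 1).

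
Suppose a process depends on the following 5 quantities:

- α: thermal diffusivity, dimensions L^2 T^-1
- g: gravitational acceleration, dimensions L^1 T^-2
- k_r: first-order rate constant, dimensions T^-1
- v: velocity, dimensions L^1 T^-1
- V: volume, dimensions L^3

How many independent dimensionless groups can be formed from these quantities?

3

There are 5 variables and 2 base dimensions (L, T).
The dimension matrix has rank 2.
Independent dimensionless groups: 5 − 2 = 3.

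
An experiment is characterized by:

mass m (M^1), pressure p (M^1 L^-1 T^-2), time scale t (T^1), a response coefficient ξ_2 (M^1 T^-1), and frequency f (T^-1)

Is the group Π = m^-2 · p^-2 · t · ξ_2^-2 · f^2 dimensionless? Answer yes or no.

Sum the exponent of each base dimension across the product:
  M: −2·[m]_M − 2·[p]_M + [t]_M − 2·[ξ_2]_M + 2·[f]_M = −2·(1) − 2·(1) + (0) − 2·(1) + 2·(0) = -6
  L: −2·[m]_L − 2·[p]_L + [t]_L − 2·[ξ_2]_L + 2·[f]_L = −2·(0) − 2·(-1) + (0) − 2·(0) + 2·(0) = 2
  T: −2·[m]_T − 2·[p]_T + [t]_T − 2·[ξ_2]_T + 2·[f]_T = −2·(0) − 2·(-2) + (1) − 2·(-1) + 2·(-1) = 5
Net dimensions [M⁻⁶ L² T⁵] ≠ [1] — not dimensionless.

no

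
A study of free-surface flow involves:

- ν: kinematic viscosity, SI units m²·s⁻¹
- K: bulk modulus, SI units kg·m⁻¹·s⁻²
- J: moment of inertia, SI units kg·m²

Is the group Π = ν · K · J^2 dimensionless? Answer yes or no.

no

Sum the exponent of each base dimension across the product:
  M: [ν]_M + [K]_M + 2·[J]_M = (0) + (1) + 2·(1) = 3
  L: [ν]_L + [K]_L + 2·[J]_L = (2) + (-1) + 2·(2) = 5
  T: [ν]_T + [K]_T + 2·[J]_T = (-1) + (-2) + 2·(0) = -3
Net dimensions [M³ L⁵ T⁻³] ≠ [1] — not dimensionless.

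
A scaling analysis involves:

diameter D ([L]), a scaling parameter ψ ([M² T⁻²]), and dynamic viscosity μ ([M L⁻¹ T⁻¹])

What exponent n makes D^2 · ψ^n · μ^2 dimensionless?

Balance the M exponent: (2)·n from ψ, plus 2·(0) + 2·(1) = 2 from the rest, must sum to zero.
2n + 2 = 0, so n = -1.

-1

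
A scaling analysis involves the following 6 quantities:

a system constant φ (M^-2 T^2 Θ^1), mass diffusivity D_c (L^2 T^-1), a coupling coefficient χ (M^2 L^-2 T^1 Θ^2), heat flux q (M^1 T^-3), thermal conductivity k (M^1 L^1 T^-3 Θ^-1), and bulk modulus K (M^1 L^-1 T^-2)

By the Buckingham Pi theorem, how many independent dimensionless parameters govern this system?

2

There are 6 variables and 4 base dimensions (M, L, T, Θ).
The dimension matrix has rank 4.
Independent dimensionless groups: 6 − 4 = 2.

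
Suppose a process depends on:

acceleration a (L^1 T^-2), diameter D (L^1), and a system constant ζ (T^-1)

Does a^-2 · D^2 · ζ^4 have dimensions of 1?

yes

Sum the exponent of each base dimension across the product:
  L: −2·[a]_L + 2·[D]_L + 4·[ζ]_L = −2·(1) + 2·(1) + 4·(0) = 0
  T: −2·[a]_T + 2·[D]_T + 4·[ζ]_T = −2·(-2) + 2·(0) + 4·(-1) = 0
All base exponents vanish — dimensionless.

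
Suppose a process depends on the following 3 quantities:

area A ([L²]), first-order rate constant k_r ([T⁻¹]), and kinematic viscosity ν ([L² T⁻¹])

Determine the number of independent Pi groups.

1

There are 3 variables and 2 base dimensions (L, T).
The dimension matrix has rank 2.
Independent dimensionless groups: 3 − 2 = 1.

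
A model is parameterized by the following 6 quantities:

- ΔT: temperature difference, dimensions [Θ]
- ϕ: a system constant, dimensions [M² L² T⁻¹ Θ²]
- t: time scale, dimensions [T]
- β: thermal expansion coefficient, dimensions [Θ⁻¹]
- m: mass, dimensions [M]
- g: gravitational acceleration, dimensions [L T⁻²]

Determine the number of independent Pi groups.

2

There are 6 variables and 4 base dimensions (M, L, T, Θ).
The dimension matrix has rank 4.
Independent dimensionless groups: 6 − 4 = 2.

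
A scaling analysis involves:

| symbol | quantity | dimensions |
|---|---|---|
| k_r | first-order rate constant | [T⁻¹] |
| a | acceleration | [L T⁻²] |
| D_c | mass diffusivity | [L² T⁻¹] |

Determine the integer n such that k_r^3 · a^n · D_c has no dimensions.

-2

Balance the L exponent: (1)·n from a, plus 3·(0) + (2) = 2 from the rest, must sum to zero.
n + 2 = 0, so n = -2.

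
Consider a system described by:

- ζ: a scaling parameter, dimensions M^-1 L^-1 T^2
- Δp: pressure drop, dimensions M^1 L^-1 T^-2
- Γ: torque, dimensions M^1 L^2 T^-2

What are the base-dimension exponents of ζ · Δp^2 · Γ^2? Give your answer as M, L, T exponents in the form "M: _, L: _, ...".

M: 3, L: 1, T: -6

Collect each base-dimension exponent across the product:
  M: (-1) + 2·(1) + 2·(1) = 3
  L: (-1) + 2·(-1) + 2·(2) = 1
  T: (2) + 2·(-2) + 2·(-2) = -6
So the dimensions are [M³ L T⁻⁶].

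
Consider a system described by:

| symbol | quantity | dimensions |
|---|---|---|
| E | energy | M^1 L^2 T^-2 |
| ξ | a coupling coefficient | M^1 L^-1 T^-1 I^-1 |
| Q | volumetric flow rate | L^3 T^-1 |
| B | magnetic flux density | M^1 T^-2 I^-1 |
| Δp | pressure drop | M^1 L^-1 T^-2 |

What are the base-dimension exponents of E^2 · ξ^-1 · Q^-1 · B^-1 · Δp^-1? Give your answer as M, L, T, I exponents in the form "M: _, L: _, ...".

M: -1, L: 3, T: 2, I: 2

Collect each base-dimension exponent across the product:
  M: 2·(1) − (1) − (0) − (1) − (1) = -1
  L: 2·(2) − (-1) − (3) − (0) − (-1) = 3
  T: 2·(-2) − (-1) − (-1) − (-2) − (-2) = 2
  I: 2·(0) − (-1) − (0) − (-1) − (0) = 2
So the dimensions are [M⁻¹ L³ T² I²].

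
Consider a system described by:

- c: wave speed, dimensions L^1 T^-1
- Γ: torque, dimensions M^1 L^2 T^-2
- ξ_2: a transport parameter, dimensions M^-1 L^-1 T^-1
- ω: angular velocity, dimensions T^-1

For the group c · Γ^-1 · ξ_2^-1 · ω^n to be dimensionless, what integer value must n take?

2

Balance the T exponent: (-1)·n from ω, plus (-1) − (-2) − (-1) = 2 from the rest, must sum to zero.
−n + 2 = 0, so n = 2.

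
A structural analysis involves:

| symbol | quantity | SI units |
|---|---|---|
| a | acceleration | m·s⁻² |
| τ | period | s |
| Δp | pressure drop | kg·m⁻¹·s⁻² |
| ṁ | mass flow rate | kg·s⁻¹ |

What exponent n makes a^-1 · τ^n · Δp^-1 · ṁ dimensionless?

Balance the T exponent: (1)·n from τ, plus −(-2) − (-2) + (-1) = 3 from the rest, must sum to zero.
n + 3 = 0, so n = -3.

-3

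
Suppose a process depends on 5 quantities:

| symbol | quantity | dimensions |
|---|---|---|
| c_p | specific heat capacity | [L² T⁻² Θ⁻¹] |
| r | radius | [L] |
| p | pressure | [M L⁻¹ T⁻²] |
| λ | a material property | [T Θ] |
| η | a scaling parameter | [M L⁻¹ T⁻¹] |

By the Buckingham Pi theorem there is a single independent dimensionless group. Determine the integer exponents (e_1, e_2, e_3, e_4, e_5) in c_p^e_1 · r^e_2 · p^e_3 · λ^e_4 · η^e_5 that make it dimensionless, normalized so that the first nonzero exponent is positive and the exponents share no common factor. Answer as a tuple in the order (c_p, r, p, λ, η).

M: e_1·(0) + e_2·(0) + e_3·(1) + e_4·(0) + e_5·(1) = 0
L: e_1·(2) + e_2·(1) + e_3·(-1) + e_4·(0) + e_5·(-1) = 0
T: e_1·(-2) + e_2·(0) + e_3·(-2) + e_4·(1) + e_5·(-1) = 0
Θ: e_1·(-1) + e_2·(0) + e_3·(0) + e_4·(1) + e_5·(0) = 0
Solving this homogeneous linear system for the smallest-integer solution (first nonzero entry positive) gives (1, -2, -1, 1, 1).

(1, -2, -1, 1, 1)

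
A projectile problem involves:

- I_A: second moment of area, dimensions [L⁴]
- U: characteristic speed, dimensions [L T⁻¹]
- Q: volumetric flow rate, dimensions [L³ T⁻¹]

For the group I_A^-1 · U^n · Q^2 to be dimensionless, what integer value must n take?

Balance the L exponent: (1)·n from U, plus −(4) + 2·(3) = 2 from the rest, must sum to zero.
n + 2 = 0, so n = -2.

-2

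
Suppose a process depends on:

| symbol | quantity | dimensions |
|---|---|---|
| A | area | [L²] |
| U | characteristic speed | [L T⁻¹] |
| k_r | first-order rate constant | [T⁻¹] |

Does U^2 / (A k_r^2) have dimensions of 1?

Sum the exponent of each base dimension across the product:
  M: −[A]_M + 2·[U]_M − 2·[k_r]_M = −(0) + 2·(0) − 2·(0) = 0
  L: −[A]_L + 2·[U]_L − 2·[k_r]_L = −(2) + 2·(1) − 2·(0) = 0
  T: −[A]_T + 2·[U]_T − 2·[k_r]_T = −(0) + 2·(-1) − 2·(-1) = 0
All base exponents vanish — dimensionless.

yes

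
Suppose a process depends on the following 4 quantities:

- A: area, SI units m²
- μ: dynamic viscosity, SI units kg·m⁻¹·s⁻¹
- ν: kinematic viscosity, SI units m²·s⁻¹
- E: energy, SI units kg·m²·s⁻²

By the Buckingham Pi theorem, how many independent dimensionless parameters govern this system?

1

There are 4 variables and 3 base dimensions (M, L, T).
The dimension matrix has rank 3.
Independent dimensionless groups: 4 − 3 = 1.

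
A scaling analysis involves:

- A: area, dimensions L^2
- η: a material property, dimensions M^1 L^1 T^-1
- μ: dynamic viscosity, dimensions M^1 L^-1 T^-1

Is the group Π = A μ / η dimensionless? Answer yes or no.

Sum the exponent of each base dimension across the product:
  M: [A]_M − [η]_M + [μ]_M = (0) − (1) + (1) = 0
  L: [A]_L − [η]_L + [μ]_L = (2) − (1) + (-1) = 0
  T: [A]_T − [η]_T + [μ]_T = (0) − (-1) + (-1) = 0
All base exponents vanish — dimensionless.

yes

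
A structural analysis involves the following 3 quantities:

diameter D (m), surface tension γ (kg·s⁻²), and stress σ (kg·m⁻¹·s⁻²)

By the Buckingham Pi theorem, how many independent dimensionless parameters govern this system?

There are 3 variables and 3 base dimensions (M, L, T).
The dimension matrix has rank 2 (less than 3: the dimension vectors are linearly dependent).
Independent dimensionless groups: 3 − 2 = 1.

1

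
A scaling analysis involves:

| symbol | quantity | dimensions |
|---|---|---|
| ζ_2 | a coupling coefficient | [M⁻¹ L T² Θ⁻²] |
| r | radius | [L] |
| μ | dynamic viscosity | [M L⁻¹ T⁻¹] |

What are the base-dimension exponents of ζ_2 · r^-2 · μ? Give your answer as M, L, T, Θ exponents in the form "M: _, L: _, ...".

M: 0, L: -2, T: 1, Θ: -2

Collect each base-dimension exponent across the product:
  M: (-1) − 2·(0) + (1) = 0
  L: (1) − 2·(1) + (-1) = -2
  T: (2) − 2·(0) + (-1) = 1
  Θ: (-2) − 2·(0) + (0) = -2
So the dimensions are [L⁻² T Θ⁻²].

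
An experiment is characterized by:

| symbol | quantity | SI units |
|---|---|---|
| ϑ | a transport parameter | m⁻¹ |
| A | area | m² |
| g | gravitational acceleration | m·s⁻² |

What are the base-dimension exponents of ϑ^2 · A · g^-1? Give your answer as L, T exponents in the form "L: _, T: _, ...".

Collect each base-dimension exponent across the product:
  L: 2·(-1) + (2) − (1) = -1
  T: 2·(0) + (0) − (-2) = 2
So the dimensions are [L⁻¹ T²].

L: -1, T: 2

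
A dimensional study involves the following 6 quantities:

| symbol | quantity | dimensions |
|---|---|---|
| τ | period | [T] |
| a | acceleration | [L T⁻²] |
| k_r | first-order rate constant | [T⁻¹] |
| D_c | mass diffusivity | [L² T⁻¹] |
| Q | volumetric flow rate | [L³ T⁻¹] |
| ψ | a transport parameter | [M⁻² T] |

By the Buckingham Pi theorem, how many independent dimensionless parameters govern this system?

There are 6 variables and 3 base dimensions (M, L, T).
The dimension matrix has rank 3.
Independent dimensionless groups: 6 − 3 = 3.

3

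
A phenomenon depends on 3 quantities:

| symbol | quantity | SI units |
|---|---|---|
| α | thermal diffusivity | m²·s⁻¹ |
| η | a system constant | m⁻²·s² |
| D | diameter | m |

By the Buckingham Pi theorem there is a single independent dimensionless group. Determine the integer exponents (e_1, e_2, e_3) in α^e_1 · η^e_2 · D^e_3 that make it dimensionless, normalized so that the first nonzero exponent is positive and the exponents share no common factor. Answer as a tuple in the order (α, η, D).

(2, 1, -2)

L: e_1·(2) + e_2·(-2) + e_3·(1) = 0
T: e_1·(-1) + e_2·(2) + e_3·(0) = 0
Solving this homogeneous linear system for the smallest-integer solution (first nonzero entry positive) gives (2, 1, -2).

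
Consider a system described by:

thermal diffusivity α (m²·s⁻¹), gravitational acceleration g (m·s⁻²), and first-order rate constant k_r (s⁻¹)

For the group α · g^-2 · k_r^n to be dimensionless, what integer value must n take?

Balance the T exponent: (-1)·n from k_r, plus (-1) − 2·(-2) = 3 from the rest, must sum to zero.
−n + 3 = 0, so n = 3.

3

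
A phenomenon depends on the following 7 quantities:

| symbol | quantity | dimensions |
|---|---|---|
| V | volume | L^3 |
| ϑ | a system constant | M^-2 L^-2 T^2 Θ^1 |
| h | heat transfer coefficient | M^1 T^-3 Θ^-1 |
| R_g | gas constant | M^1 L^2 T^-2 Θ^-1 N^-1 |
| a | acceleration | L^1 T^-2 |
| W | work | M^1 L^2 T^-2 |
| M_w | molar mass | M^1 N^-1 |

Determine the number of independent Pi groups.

There are 7 variables and 5 base dimensions (M, L, T, Θ, N).
The dimension matrix has rank 5.
Independent dimensionless groups: 7 − 5 = 2.

2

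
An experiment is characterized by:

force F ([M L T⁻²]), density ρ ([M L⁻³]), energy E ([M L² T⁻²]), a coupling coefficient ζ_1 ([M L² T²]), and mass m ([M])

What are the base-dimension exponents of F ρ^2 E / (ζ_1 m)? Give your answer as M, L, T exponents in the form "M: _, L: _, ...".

M: 2, L: -5, T: -6

Collect each base-dimension exponent across the product:
  M: (1) + 2·(1) + (1) − (1) − (1) = 2
  L: (1) + 2·(-3) + (2) − (2) − (0) = -5
  T: (-2) + 2·(0) + (-2) − (2) − (0) = -6
So the dimensions are [M² L⁻⁵ T⁻⁶].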